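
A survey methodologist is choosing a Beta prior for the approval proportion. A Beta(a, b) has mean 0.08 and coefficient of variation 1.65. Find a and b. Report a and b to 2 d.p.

a = 0.26, b = 2.97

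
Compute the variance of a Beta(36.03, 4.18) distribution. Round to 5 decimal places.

0.00226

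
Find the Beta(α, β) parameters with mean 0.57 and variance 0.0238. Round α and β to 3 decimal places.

α = 5.300, β = 3.998

Let s = α+β. The Beta variance is μ(1−μ)/(s+1).
So s+1 = μ(1−μ)/σ² = (0.57×0.43)/0.0238 = 0.2451/0.0238 = 10.2983, giving s = 9.2983.
Then α = μs = 0.57×9.2983 = 5.300 and β = (1−μ)s = 0.43×9.2983 = 3.998.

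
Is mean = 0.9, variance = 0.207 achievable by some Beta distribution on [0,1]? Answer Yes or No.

No

A Beta with mean μ has variance μ(1−μ)/(α+β+1) < μ(1−μ).
Here μ(1−μ) = 0.9×0.1 = 0.09, and 0.207 ≥ 0.09.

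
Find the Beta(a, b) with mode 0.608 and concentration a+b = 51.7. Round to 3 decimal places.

For a,b>1 the mode is (a−1)/(a+b−2), so a = mode·(κ−2)+1 = 0.608×49.7+1 = 31.218.
And b = (1−mode)·(κ−2)+1 = 0.392×49.7+1 = 20.482.

a = 31.218, b = 20.482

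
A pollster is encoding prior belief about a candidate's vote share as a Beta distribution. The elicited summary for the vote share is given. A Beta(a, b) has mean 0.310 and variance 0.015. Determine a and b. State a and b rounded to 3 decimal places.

a = 4.111, b = 9.149

Let s = a+b. The Beta variance is μ(1−μ)/(s+1).
So s+1 = μ(1−μ)/σ² = (0.310×0.690)/0.015 = 0.213900/0.015 = 14.2600, giving s = 13.2600.
Then a = μs = 0.310×13.2600 = 4.111 and b = (1−μ)s = 0.690×13.2600 = 9.149.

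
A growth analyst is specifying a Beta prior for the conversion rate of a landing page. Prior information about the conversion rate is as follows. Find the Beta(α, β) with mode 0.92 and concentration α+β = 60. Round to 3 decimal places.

Mode = (α−1)/(κ−2) with κ = α+β, so α−1 = 0.92·58 = 53.360.
α = 54.360; β = κ − α = 5.640.

α = 54.360, β = 5.640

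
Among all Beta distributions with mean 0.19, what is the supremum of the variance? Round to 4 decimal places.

Var = μ(1−μ)/(α+β+1), which approaches μ(1−μ) as α+β → 0.
So the supremum is μ(1−μ) = 0.19×0.81 = 0.1539.

0.1539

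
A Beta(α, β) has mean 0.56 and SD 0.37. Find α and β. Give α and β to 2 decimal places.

α = 0.45, β = 0.35

Variance = 0.37² = 0.1369. The moment-matching identity α+β = μ(1−μ)/Var − 1 gives
α+β = 0.2464/0.1369 − 1 = 0.7999, so α = μ·0.7999 = 0.45 and β = (1−μ)·0.7999 = 0.35.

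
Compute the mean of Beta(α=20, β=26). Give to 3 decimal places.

E[X] = α/(α+β) = 20/46 = 0.435.

0.435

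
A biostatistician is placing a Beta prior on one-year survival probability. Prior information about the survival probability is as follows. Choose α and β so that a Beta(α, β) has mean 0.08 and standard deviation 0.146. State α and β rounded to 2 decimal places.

Variance = 0.146² = 0.021316. The moment-matching identity α+β = μ(1−μ)/Var − 1 gives
α+β = 0.0736/0.021316 − 1 = 2.4528, so α = μ·2.4528 = 0.20 and β = (1−μ)·2.4528 = 2.26.

α = 0.20, β = 2.26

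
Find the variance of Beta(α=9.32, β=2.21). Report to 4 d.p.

0.0124

Var = αβ/[(α+β)²(α+β+1)] = (9.32×2.21)/(11.53²×12.53) = 20.5972/1665.749477 = 0.0124.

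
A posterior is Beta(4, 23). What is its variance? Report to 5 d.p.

0.00451

μ = 4/27 = 0.148148; Var = μ(1−μ)/(α+β+1) = 0.1262003/28 = 0.00451.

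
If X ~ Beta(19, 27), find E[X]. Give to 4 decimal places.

0.4130

The Beta mean is α/(α+β) = 19/(19+27) = 0.4130.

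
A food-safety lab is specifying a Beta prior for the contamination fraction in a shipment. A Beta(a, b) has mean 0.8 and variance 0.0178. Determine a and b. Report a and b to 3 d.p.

a = 6.391, b = 1.598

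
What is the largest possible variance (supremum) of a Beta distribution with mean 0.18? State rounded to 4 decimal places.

Var = μ(1−μ)/(α+β+1), which approaches μ(1−μ) as α+β → 0.
So the supremum is μ(1−μ) = 0.18×0.82 = 0.1476.

0.1476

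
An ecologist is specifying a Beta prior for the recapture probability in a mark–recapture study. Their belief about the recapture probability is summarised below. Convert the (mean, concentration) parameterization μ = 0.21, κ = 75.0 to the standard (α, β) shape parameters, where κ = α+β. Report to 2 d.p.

Split κ in proportion μ : (1−μ): α = 0.21·75.0 = 15.75, β = 75.0 − 15.75 = 59.25.

α = 15.75, β = 59.25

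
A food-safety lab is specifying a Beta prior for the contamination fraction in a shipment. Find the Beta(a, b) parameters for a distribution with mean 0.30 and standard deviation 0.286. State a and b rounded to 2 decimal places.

σ² = 0.286² = 0.081796.
With s = a+b, Var = μ(1−μ)/(s+1), so s+1 = (0.30×0.70)/0.081796 = 2.5674 and s = 1.5674.
a = μs = 0.47, b = (1−μ)s = 1.10.

a = 0.47, b = 1.10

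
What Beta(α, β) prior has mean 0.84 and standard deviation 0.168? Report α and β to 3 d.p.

Variance = 0.168² = 0.028224. The moment-matching identity α+β = μ(1−μ)/Var − 1 gives
α+β = 0.1344/0.028224 − 1 = 3.7619, so α = μ·3.7619 = 3.160 and β = (1−μ)·3.7619 = 0.602.

α = 3.160, β = 0.602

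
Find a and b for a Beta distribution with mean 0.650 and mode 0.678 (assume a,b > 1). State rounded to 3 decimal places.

a = 8.264, b = 4.450

Let s = a+b. Mean gives a = μs = 0.650s; mode gives (a−1)/(s−2) = 0.678.
Substituting: 0.650s − 1 = 0.678(s−2) = 0.678s − 1.356, so -0.028s = -0.356 and s = 12.7143.
Then a = 0.650×12.7143 = 8.264 and b = s−a = 4.450.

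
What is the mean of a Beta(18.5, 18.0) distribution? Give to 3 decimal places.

E[X] = α/(α+β) = 18.5/36.5 = 0.507.

0.507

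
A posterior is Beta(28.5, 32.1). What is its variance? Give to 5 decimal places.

Var = αβ/[(α+β)²(α+β+1)] = (28.5×32.1)/(60.6²×61.6) = 914.85/226217.376 = 0.00404.

0.00404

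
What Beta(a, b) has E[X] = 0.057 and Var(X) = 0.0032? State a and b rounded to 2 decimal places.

Write ν = a+b; then a = μν and Var = μ(1−μ)/(ν+1).
ν = μ(1−μ)/Var − 1 = 0.053751/0.0032 − 1 = 15.7972.
a = 0.057·15.7972 = 0.90, b = 0.943·15.7972 = 14.90.

a = 0.90, b = 14.90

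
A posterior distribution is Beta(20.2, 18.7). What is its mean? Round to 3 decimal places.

0.519

E[X] = α/(α+β) = 20.2/38.9 = 0.519.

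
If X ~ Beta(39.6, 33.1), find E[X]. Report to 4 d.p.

0.5447

E[X] = α/(α+β) = 39.6/72.7 = 0.5447.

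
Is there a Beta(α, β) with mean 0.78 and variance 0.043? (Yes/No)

Yes

A Beta with mean μ has variance μ(1−μ)/(α+β+1) < μ(1−μ).
Here μ(1−μ) = 0.78×0.22 = 0.1716, and 0.043 < 0.1716.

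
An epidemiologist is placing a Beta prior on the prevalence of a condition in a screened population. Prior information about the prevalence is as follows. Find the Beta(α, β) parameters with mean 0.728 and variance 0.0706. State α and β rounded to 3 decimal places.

α = 1.314, β = 0.491

Let s = α+β. The Beta variance is μ(1−μ)/(s+1).
So s+1 = μ(1−μ)/σ² = (0.728×0.272)/0.0706 = 0.198016/0.0706 = 2.8048, giving s = 1.8048.
Then α = μs = 0.728×1.8048 = 1.314 and β = (1−μ)s = 0.272×1.8048 = 0.491.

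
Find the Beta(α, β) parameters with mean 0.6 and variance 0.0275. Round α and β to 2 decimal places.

By moment matching, α+β = μ(1−μ)/σ² − 1 = (0.6·0.4)/0.0275 − 1 = 8.7273 − 1 = 7.7273.
Since α/(α+β) = μ, α = 0.6·7.7273 = 4.64 and β = 0.4·7.7273 = 3.09.

α = 4.64, β = 3.09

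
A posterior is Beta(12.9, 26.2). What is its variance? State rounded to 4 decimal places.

0.0055

μ = 12.9/39.1 = 0.329923; Var = μ(1−μ)/(α+β+1) = 0.2210739/40.1 = 0.0055.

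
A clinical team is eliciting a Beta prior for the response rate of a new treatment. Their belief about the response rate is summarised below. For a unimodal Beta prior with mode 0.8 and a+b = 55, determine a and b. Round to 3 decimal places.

a = 43.400, b = 11.600

Since the density peak of Beta(a,b) is at (a−1)/(a+b−2),
a = 1 + 0.8(55−2) = 43.400 and b = 55 − 43.400 = 11.600.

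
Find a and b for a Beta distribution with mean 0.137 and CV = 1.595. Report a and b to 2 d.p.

a = 0.20, b = 1.27

Var = (CV·μ)² = (1.595×0.137)² = 0.047749.
a+b = μ(1−μ)/Var − 1 = 0.118231/0.047749 − 1 = 1.4761.
Thus a = 0.137·1.4761 = 0.20 and b = 0.863·1.4761 = 1.27.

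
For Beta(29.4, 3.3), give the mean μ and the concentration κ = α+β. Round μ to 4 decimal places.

κ = α+β = 29.4+3.3 = 32.7; μ = α/κ = 29.4/32.7 = 0.8991.

μ = 0.8991, κ = 32.7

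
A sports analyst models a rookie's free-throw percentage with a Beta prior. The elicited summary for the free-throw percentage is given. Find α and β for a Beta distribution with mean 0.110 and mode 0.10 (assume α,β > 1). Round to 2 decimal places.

α = 8.80, β = 71.20

With s = α+β: μ = α/s and mode = (α−1)/(s−2). Eliminating α = μs,
μs − 1 = m(s−2) ⇒ s(μ−m) = 1−2m ⇒ s = 0.80/0.010 = 80.0000.
So α = μs = 8.80, β = (1−μ)s = 71.20.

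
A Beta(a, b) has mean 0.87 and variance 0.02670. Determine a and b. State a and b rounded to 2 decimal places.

Let s = a+b. The Beta variance is μ(1−μ)/(s+1).
So s+1 = μ(1−μ)/σ² = (0.87×0.13)/0.02670 = 0.1131/0.02670 = 4.2360, giving s = 3.2360.
Then a = μs = 0.87×3.2360 = 2.82 and b = (1−μ)s = 0.13×3.2360 = 0.42.

a = 2.82, b = 0.42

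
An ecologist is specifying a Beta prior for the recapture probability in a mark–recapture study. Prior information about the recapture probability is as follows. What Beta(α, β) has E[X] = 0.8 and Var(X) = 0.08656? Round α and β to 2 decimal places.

α = 0.68, β = 0.17

Write ν = α+β; then α = μν and Var = μ(1−μ)/(ν+1).
ν = μ(1−μ)/Var − 1 = 0.16/0.08656 − 1 = 0.8484.
α = 0.8·0.8484 = 0.68, β = 0.2·0.8484 = 0.17.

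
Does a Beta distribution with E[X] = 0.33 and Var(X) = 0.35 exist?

A Beta with mean μ has variance μ(1−μ)/(α+β+1) < μ(1−μ).
Here μ(1−μ) = 0.33×0.67 = 0.2211, and 0.35 ≥ 0.2211.

No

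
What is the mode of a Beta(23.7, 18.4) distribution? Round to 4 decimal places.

The density x^(α−1)(1−x)^(β−1) is maximised at (α−1)/(α+β−2) = 22.7/40.1 = 0.5661.

0.5661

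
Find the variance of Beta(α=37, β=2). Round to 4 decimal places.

0.0012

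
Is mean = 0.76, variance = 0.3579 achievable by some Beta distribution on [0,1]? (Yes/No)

No

The Beta variance bound is σ² < μ(1−μ).
Here μ(1−μ) = 0.76×0.24 = 0.1824, and 0.3579 ≥ 0.1824.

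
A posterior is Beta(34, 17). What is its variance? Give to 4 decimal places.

Var = αβ/[(α+β)²(α+β+1)] = (34×17)/(51²×52) = 578/135252 = 0.0043.

0.0043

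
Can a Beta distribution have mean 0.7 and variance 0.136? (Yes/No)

Yes

The Beta variance bound is σ² < μ(1−μ).
Here μ(1−μ) = 0.7×0.3 = 0.21, and 0.136 < 0.21.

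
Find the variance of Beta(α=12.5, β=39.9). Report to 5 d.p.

Var = αβ/[(α+β)²(α+β+1)] = (12.5×39.9)/(52.4²×53.4) = 498.75/146623.584 = 0.00340.

0.00340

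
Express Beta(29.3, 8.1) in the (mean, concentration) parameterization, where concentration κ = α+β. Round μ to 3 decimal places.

μ = 0.783, κ = 37.4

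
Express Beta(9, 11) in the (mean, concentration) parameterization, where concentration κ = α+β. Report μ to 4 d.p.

κ = α+β = 9+11 = 20; μ = α/κ = 9/20 = 0.4500.

μ = 0.4500, κ = 20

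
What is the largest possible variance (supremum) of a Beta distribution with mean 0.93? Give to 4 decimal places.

Var = μ(1−μ)/(α+β+1), which approaches μ(1−μ) as α+β → 0.
So the supremum is μ(1−μ) = 0.93×0.07 = 0.0651.

0.0651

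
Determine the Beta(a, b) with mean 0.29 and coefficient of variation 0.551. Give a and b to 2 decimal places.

Var = (CV·μ)² = (0.551×0.29)² = 0.025533.
a+b = μ(1−μ)/Var − 1 = 0.2059/0.025533 − 1 = 7.0641.
Thus a = 0.29·7.0641 = 2.05 and b = 0.71·7.0641 = 5.02.

a = 2.05, b = 5.02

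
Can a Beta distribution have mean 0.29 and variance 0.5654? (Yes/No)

For any Beta, Var(X) < E[X]·(1−E[X]).
Here μ(1−μ) = 0.29×0.71 = 0.2059, and 0.5654 ≥ 0.2059.

No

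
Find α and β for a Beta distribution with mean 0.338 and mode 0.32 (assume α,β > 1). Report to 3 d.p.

Let s = α+β. Mean gives α = μs = 0.338s; mode gives (α−1)/(s−2) = 0.32.
Substituting: 0.338s − 1 = 0.32(s−2) = 0.32s − 0.64, so 0.018s = 0.36 and s = 20.0000.
Then α = 0.338×20.0000 = 6.760 and β = s−α = 13.240.

α = 6.760, β = 13.240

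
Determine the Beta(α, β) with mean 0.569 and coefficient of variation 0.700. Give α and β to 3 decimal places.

Var = (CV·μ)² = (0.700×0.569)² = 0.158643.
α+β = μ(1−μ)/Var − 1 = 0.245239/0.158643 − 1 = 0.5459.
Thus α = 0.569·0.5459 = 0.311 and β = 0.431·0.5459 = 0.235.

α = 0.311, β = 0.235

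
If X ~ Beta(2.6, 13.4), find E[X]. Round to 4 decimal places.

0.1625

The Beta mean is α/(α+β) = 2.6/(2.6+13.4) = 0.1625.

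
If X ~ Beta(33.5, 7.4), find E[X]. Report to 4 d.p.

The Beta mean is α/(α+β) = 33.5/(33.5+7.4) = 0.8191.

0.8191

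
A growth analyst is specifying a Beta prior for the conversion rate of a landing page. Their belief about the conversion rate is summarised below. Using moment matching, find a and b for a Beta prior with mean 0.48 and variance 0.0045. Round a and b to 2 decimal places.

Write ν = a+b; then a = μν and Var = μ(1−μ)/(ν+1).
ν = μ(1−μ)/Var − 1 = 0.2496/0.0045 − 1 = 54.4667.
a = 0.48·54.4667 = 26.14, b = 0.52·54.4667 = 28.32.

a = 26.14, b = 28.32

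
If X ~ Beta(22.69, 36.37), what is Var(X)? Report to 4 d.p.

0.0039

α+β = 59.06 and αβ = 825.2353, so Var = αβ/[(α+β)²(α+β+1)] = 825.2353/209494.301016 = 0.0039.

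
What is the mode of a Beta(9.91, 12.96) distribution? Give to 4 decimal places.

With α,β > 1, mode = (α−1)/(α+β−2) = 8.91/20.87 = 0.4269.

0.4269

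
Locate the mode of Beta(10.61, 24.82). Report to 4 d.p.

With α,β > 1, mode = (α−1)/(α+β−2) = 9.61/33.43 = 0.2875.

0.2875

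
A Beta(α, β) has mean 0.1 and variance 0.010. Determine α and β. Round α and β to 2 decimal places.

By moment matching, α+β = μ(1−μ)/σ² − 1 = (0.1·0.9)/0.010 − 1 = 9.0000 − 1 = 8.0000.
Since α/(α+β) = μ, α = 0.1·8.0000 = 0.80 and β = 0.9·8.0000 = 7.20.

α = 0.80, β = 7.20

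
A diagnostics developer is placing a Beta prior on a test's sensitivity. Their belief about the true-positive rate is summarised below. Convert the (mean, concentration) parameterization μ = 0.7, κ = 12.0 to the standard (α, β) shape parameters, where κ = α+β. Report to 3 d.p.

Split κ in proportion μ : (1−μ): α = 0.7·12.0 = 8.400, β = 12.0 − 8.400 = 3.600.

α = 8.400, β = 3.600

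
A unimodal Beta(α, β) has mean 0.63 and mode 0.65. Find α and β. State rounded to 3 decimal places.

α = 9.450, β = 5.550

With s = α+β: μ = α/s and mode = (α−1)/(s−2). Eliminating α = μs,
μs − 1 = m(s−2) ⇒ s(μ−m) = 1−2m ⇒ s = -0.30/-0.02 = 15.0000.
So α = μs = 9.450, β = (1−μ)s = 5.550.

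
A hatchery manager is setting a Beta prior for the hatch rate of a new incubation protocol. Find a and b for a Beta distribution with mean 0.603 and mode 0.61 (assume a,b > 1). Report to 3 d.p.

Let s = a+b. Mean gives a = μs = 0.603s; mode gives (a−1)/(s−2) = 0.61.
Substituting: 0.603s − 1 = 0.61(s−2) = 0.61s − 1.22, so -0.007s = -0.22 and s = 31.4286.
Then a = 0.603×31.4286 = 18.951 and b = s−a = 12.477.

a = 18.951, b = 12.477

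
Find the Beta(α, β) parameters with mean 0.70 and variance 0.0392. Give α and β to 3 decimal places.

α = 3.050, β = 1.307

By moment matching, α+β = μ(1−μ)/σ² − 1 = (0.70·0.30)/0.0392 − 1 = 5.3571 − 1 = 4.3571.
Since α/(α+β) = μ, α = 0.70·4.3571 = 3.050 and β = 0.30·4.3571 = 1.307.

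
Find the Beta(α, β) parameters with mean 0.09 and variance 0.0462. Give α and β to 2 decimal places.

α = 0.07, β = 0.70

Write ν = α+β; then α = μν and Var = μ(1−μ)/(ν+1).
ν = μ(1−μ)/Var − 1 = 0.0819/0.0462 − 1 = 0.7727.
α = 0.09·0.7727 = 0.07, β = 0.91·0.7727 = 0.70.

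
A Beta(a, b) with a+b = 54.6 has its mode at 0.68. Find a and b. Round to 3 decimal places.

a = 36.768, b = 17.832

Mode = (a−1)/(κ−2) with κ = a+b, so a−1 = 0.68·52.6 = 35.768.
a = 36.768; b = κ − a = 17.832.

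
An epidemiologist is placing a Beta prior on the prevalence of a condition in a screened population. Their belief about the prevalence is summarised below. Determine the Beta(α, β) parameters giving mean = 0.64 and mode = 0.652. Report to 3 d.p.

α = 16.213, β = 9.120

Let s = α+β. Mean gives α = μs = 0.64s; mode gives (α−1)/(s−2) = 0.652.
Substituting: 0.64s − 1 = 0.652(s−2) = 0.652s − 1.304, so -0.012s = -0.304 and s = 25.3333.
Then α = 0.64×25.3333 = 16.213 and β = s−α = 9.120.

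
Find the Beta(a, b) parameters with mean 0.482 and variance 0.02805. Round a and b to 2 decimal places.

a = 3.81, b = 4.09

By moment matching, a+b = μ(1−μ)/σ² − 1 = (0.482·0.518)/0.02805 − 1 = 8.9011 − 1 = 7.9011.
Since a/(a+b) = μ, a = 0.482·7.9011 = 3.81 and b = 0.518·7.9011 = 4.09.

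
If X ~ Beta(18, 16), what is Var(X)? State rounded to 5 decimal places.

Var = αβ/[(α+β)²(α+β+1)] = (18×16)/(34²×35) = 288/40460 = 0.00712.

0.00712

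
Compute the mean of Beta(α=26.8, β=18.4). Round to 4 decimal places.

0.5929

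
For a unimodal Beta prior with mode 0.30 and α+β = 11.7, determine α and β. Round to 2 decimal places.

Since the density peak of Beta(α,β) is at (α−1)/(α+β−2),
α = 1 + 0.30(11.7−2) = 3.91 and β = 11.7 − 3.91 = 7.79.

α = 3.91, β = 7.79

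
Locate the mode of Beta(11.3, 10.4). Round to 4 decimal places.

The density x^(α−1)(1−x)^(β−1) is maximised at (α−1)/(α+β−2) = 10.3/19.7 = 0.5228.

0.5228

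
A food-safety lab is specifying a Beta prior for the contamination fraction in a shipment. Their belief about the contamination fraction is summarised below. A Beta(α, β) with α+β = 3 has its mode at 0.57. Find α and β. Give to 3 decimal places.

Mode = (α−1)/(κ−2) with κ = α+β, so α−1 = 0.57·1 = 0.570.
α = 1.570; β = κ − α = 1.430.

α = 1.570, β = 1.430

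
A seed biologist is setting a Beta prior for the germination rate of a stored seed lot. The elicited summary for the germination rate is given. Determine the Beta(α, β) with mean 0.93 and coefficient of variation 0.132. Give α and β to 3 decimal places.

α = 3.087, β = 0.232

Var = (CV·μ)² = (0.132×0.93)² = 0.015070.
α+β = μ(1−μ)/Var − 1 = 0.0651/0.015070 − 1 = 3.3198.
Thus α = 0.93·3.3198 = 3.087 and β = 0.07·3.3198 = 0.232.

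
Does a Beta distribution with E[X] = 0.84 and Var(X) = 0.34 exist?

The Beta variance bound is σ² < μ(1−μ).
Here μ(1−μ) = 0.84×0.16 = 0.1344, and 0.34 ≥ 0.1344.

No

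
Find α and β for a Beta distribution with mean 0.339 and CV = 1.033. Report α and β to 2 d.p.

α = 0.28, β = 0.55

σ = CV·μ = 1.033×0.339 = 0.35019, so σ² = 0.122631.
s+1 = μ(1−μ)/σ² = 0.224079/0.122631 = 1.8273, so s = α+β = 0.8273.
α = μs = 0.28, β = (1−μ)s = 0.55.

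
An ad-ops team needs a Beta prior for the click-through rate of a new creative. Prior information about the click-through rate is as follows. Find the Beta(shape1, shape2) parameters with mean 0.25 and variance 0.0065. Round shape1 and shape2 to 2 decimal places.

Write ν = shape1+shape2; then shape1 = μν and Var = μ(1−μ)/(ν+1).
ν = μ(1−μ)/Var − 1 = 0.1875/0.0065 − 1 = 27.8462.
shape1 = 0.25·27.8462 = 6.96, shape2 = 0.75·27.8462 = 20.88.

shape1 = 6.96, shape2 = 20.88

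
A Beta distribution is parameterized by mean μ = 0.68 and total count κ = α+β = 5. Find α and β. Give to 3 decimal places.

α = 3.400, β = 1.600

α = μκ = 0.68×5 = 3.400 and β = (1−μ)κ = 0.32×5 = 1.600.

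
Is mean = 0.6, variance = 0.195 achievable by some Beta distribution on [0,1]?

Yes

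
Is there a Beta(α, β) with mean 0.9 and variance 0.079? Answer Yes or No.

Yes

A Beta with mean μ has variance μ(1−μ)/(α+β+1) < μ(1−μ).
Here μ(1−μ) = 0.9×0.1 = 0.09, and 0.079 < 0.09.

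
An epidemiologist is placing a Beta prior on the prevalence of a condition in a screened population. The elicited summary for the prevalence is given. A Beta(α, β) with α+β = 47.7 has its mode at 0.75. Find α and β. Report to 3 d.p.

α = 35.275, β = 12.425

For α,β>1 the mode is (α−1)/(α+β−2), so α = mode·(κ−2)+1 = 0.75×45.7+1 = 35.275.
And β = (1−mode)·(κ−2)+1 = 0.25×45.7+1 = 12.425.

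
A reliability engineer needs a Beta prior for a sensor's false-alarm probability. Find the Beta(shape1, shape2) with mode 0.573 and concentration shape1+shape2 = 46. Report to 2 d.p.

Since the density peak of Beta(shape1,shape2) is at (shape1−1)/(shape1+shape2−2),
shape1 = 1 + 0.573(46−2) = 26.21 and shape2 = 46 − 26.21 = 19.79.

shape1 = 26.21, shape2 = 19.79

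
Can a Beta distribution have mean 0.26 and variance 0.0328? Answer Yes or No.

The Beta variance bound is σ² < μ(1−μ).
Here μ(1−μ) = 0.26×0.74 = 0.1924, and 0.0328 < 0.1924.

Yes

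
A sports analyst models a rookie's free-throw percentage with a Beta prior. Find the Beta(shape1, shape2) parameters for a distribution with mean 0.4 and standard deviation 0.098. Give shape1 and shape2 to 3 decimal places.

Variance = 0.098² = 0.009604. The moment-matching identity shape1+shape2 = μ(1−μ)/Var − 1 gives
shape1+shape2 = 0.24/0.009604 − 1 = 23.9896, so shape1 = μ·23.9896 = 9.596 and shape2 = (1−μ)·23.9896 = 14.394.

shape1 = 9.596, shape2 = 14.394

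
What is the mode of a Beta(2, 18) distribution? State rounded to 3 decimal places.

0.056

With α,β > 1, mode = (α−1)/(α+β−2) = 1/18 = 0.056.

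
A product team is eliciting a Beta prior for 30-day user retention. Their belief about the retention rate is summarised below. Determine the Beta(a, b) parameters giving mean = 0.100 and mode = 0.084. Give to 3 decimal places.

a = 5.200, b = 46.800

Let s = a+b. Mean gives a = μs = 0.100s; mode gives (a−1)/(s−2) = 0.084.
Substituting: 0.100s − 1 = 0.084(s−2) = 0.084s − 0.168, so 0.016s = 0.832 and s = 52.0000.
Then a = 0.100×52.0000 = 5.200 and b = s−a = 46.800.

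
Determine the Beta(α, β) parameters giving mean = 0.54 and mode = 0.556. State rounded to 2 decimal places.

Let s = α+β. Mean gives α = μs = 0.54s; mode gives (α−1)/(s−2) = 0.556.
Substituting: 0.54s − 1 = 0.556(s−2) = 0.556s − 1.112, so -0.016s = -0.112 and s = 7.0000.
Then α = 0.54×7.0000 = 3.78 and β = s−α = 3.22.

α = 3.78, β = 3.22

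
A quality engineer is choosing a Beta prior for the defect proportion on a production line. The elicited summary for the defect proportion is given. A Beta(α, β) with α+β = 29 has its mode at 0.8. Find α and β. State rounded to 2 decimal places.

α = 22.60, β = 6.40

Mode = (α−1)/(κ−2) with κ = α+β, so α−1 = 0.8·27 = 21.60.
α = 22.60; β = κ − α = 6.40.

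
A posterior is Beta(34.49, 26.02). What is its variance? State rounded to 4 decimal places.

0.0040

μ = 34.49/60.51 = 0.569988; Var = μ(1−μ)/(α+β+1) = 0.2451016/61.51 = 0.0040.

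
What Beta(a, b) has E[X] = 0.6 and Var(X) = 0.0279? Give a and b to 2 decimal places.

a = 4.56, b = 3.04

Let s = a+b. The Beta variance is μ(1−μ)/(s+1).
So s+1 = μ(1−μ)/σ² = (0.6×0.4)/0.0279 = 0.24/0.0279 = 8.6022, giving s = 7.6022.
Then a = μs = 0.6×7.6022 = 4.56 and b = (1−μ)s = 0.4×7.6022 = 3.04.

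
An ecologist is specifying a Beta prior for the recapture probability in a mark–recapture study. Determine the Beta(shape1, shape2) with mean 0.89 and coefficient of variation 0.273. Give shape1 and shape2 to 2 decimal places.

shape1 = 0.59, shape2 = 0.07

Var = (CV·μ)² = (0.273×0.89)² = 0.059034.
shape1+shape2 = μ(1−μ)/Var − 1 = 0.0979/0.059034 − 1 = 0.6584.
Thus shape1 = 0.89·0.6584 = 0.59 and shape2 = 0.11·0.6584 = 0.07.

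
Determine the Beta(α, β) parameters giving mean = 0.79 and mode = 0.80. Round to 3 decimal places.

α = 47.400, β = 12.600

Let s = α+β. Mean gives α = μs = 0.79s; mode gives (α−1)/(s−2) = 0.80.
Substituting: 0.79s − 1 = 0.80(s−2) = 0.80s − 1.60, so -0.01s = -0.60 and s = 60.0000.
Then α = 0.79×60.0000 = 47.400 and β = s−α = 12.600.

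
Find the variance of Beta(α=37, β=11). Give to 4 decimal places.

μ = 37/48 = 0.770833; Var = μ(1−μ)/(α+β+1) = 0.1766493/49 = 0.0036.

0.0036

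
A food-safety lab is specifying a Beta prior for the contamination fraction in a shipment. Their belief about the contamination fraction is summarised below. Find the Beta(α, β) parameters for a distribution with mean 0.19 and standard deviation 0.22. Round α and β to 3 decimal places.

α = 0.414, β = 1.766

Variance = 0.22² = 0.0484. The moment-matching identity α+β = μ(1−μ)/Var − 1 gives
α+β = 0.1539/0.0484 − 1 = 2.1798, so α = μ·2.1798 = 0.414 and β = (1−μ)·2.1798 = 1.766.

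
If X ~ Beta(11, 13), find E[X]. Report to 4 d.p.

0.4583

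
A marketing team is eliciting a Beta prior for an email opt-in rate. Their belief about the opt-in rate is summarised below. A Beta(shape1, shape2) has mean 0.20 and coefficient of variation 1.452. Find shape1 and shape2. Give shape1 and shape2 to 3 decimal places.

shape1 = 0.179, shape2 = 0.718

σ = CV·μ = 1.452×0.20 = 0.29040, so σ² = 0.084332.
s+1 = μ(1−μ)/σ² = 0.1600/0.084332 = 1.8973, so s = shape1+shape2 = 0.8973.
shape1 = μs = 0.179, shape2 = (1−μ)s = 0.718.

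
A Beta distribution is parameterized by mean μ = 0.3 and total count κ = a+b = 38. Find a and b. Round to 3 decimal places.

a = 11.400, b = 26.600

Split κ in proportion μ : (1−μ): a = 0.3·38 = 11.400, b = 38 − 11.400 = 26.600.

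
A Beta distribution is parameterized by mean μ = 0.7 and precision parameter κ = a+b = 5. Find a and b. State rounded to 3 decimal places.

a = 3.500, b = 1.500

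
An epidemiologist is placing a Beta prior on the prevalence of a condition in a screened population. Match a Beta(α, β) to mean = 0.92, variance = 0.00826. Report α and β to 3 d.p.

α = 7.278, β = 0.633

Write ν = α+β; then α = μν and Var = μ(1−μ)/(ν+1).
ν = μ(1−μ)/Var − 1 = 0.0736/0.00826 − 1 = 7.9104.
α = 0.92·7.9104 = 7.278, β = 0.08·7.9104 = 0.633.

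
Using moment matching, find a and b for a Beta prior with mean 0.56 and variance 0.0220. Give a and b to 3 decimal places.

a = 5.712, b = 4.488

Let s = a+b. The Beta variance is μ(1−μ)/(s+1).
So s+1 = μ(1−μ)/σ² = (0.56×0.44)/0.0220 = 0.2464/0.0220 = 11.2000, giving s = 10.2000.
Then a = μs = 0.56×10.2000 = 5.712 and b = (1−μ)s = 0.44×10.2000 = 4.488.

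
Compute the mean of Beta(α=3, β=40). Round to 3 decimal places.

The Beta mean is α/(α+β) = 3/(3+40) = 0.070.

0.070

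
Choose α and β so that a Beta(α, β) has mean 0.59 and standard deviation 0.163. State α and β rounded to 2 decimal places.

Variance = 0.163² = 0.026569. The moment-matching identity α+β = μ(1−μ)/Var − 1 gives
α+β = 0.2419/0.026569 − 1 = 8.1046, so α = μ·8.1046 = 4.78 and β = (1−μ)·8.1046 = 3.32.

α = 4.78, β = 3.32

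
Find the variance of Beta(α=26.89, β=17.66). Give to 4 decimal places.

μ = 26.89/44.55 = 0.603591; Var = μ(1−μ)/(α+β+1) = 0.2392688/45.55 = 0.0053.

0.0053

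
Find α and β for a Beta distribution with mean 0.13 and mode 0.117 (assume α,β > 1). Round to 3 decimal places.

α = 7.660, β = 51.263

With s = α+β: μ = α/s and mode = (α−1)/(s−2). Eliminating α = μs,
μs − 1 = m(s−2) ⇒ s(μ−m) = 1−2m ⇒ s = 0.766/0.013 = 58.9231.
So α = μs = 7.660, β = (1−μ)s = 51.263.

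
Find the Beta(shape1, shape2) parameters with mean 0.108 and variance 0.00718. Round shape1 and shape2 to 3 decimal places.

shape1 = 1.341, shape2 = 11.076

Write ν = shape1+shape2; then shape1 = μν and Var = μ(1−μ)/(ν+1).
ν = μ(1−μ)/Var − 1 = 0.096336/0.00718 − 1 = 12.4173.
shape1 = 0.108·12.4173 = 1.341, shape2 = 0.892·12.4173 = 11.076.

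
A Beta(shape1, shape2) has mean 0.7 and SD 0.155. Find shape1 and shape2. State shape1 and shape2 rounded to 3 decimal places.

shape1 = 5.419, shape2 = 2.322

σ² = 0.155² = 0.024025.
With s = shape1+shape2, Var = μ(1−μ)/(s+1), so s+1 = (0.7×0.3)/0.024025 = 8.7409 and s = 7.7409.
shape1 = μs = 5.419, shape2 = (1−μ)s = 2.322.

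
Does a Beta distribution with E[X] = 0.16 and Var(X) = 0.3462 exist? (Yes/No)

For any Beta, Var(X) < E[X]·(1−E[X]).
Here μ(1−μ) = 0.16×0.84 = 0.1344, and 0.3462 ≥ 0.1344.

No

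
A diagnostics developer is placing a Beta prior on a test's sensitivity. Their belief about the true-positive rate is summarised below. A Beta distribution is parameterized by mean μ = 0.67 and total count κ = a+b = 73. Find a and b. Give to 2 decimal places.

a = 48.91, b = 24.09

Split κ in proportion μ : (1−μ): a = 0.67·73 = 48.91, b = 73 − 48.91 = 24.09.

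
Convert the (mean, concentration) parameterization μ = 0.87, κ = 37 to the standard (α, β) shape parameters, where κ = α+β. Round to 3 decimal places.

α = 32.190, β = 4.810

α = μκ = 0.87×37 = 32.190 and β = (1−μ)κ = 0.13×37 = 4.810.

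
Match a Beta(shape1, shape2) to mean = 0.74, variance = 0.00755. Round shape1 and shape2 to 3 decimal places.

Let s = shape1+shape2. The Beta variance is μ(1−μ)/(s+1).
So s+1 = μ(1−μ)/σ² = (0.74×0.26)/0.00755 = 0.1924/0.00755 = 25.4834, giving s = 24.4834.
Then shape1 = μs = 0.74×24.4834 = 18.118 and shape2 = (1−μ)s = 0.26×24.4834 = 6.366.

shape1 = 18.118, shape2 = 6.366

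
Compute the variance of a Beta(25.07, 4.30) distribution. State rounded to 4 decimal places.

0.0041

μ = 25.07/29.37 = 0.853592; Var = μ(1−μ)/(α+β+1) = 0.1249726/30.37 = 0.0041.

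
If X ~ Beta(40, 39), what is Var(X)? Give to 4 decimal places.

0.0031

Var = αβ/[(α+β)²(α+β+1)] = (40×39)/(79²×80) = 1560/499280 = 0.0031.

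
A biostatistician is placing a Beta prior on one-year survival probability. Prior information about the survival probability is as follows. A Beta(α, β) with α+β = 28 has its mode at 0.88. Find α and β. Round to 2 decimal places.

For α,β>1 the mode is (α−1)/(α+β−2), so α = mode·(κ−2)+1 = 0.88×26+1 = 23.88.
And β = (1−mode)·(κ−2)+1 = 0.12×26+1 = 4.12.

α = 23.88, β = 4.12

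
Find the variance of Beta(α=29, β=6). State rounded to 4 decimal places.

0.0039

μ = 29/35 = 0.828571; Var = μ(1−μ)/(α+β+1) = 0.1420408/36 = 0.0039.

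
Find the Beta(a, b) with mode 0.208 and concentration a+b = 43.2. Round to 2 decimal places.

a = 9.57, b = 33.63

Mode = (a−1)/(κ−2) with κ = a+b, so a−1 = 0.208·41.2 = 8.57.
a = 9.57; b = κ − a = 33.63.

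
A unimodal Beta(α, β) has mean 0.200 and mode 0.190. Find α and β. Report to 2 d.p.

Let s = α+β. Mean gives α = μs = 0.200s; mode gives (α−1)/(s−2) = 0.190.
Substituting: 0.200s − 1 = 0.190(s−2) = 0.190s − 0.380, so 0.010s = 0.620 and s = 62.0000.
Then α = 0.200×62.0000 = 12.40 and β = s−α = 49.60.

α = 12.40, β = 49.60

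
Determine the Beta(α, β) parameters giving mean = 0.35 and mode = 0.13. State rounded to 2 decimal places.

With s = α+β: μ = α/s and mode = (α−1)/(s−2). Eliminating α = μs,
μs − 1 = m(s−2) ⇒ s(μ−m) = 1−2m ⇒ s = 0.74/0.22 = 3.3636.
So α = μs = 1.18, β = (1−μ)s = 2.19.

α = 1.18, β = 2.19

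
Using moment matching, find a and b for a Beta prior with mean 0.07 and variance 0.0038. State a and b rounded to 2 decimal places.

a = 1.13, b = 15.00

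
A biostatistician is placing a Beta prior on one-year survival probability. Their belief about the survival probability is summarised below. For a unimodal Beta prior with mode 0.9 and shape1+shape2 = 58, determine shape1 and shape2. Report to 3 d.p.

Since the density peak of Beta(shape1,shape2) is at (shape1−1)/(shape1+shape2−2),
shape1 = 1 + 0.9(58−2) = 51.400 and shape2 = 58 − 51.400 = 6.600.

shape1 = 51.400, shape2 = 6.600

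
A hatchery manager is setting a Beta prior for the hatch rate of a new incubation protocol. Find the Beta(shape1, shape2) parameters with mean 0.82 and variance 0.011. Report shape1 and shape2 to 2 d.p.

By moment matching, shape1+shape2 = μ(1−μ)/σ² − 1 = (0.82·0.18)/0.011 − 1 = 13.4182 − 1 = 12.4182.
Since shape1/(shape1+shape2) = μ, shape1 = 0.82·12.4182 = 10.18 and shape2 = 0.18·12.4182 = 2.24.

shape1 = 10.18, shape2 = 2.24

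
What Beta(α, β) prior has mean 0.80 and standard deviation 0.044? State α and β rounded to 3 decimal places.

α = 65.316, β = 16.329

σ² = 0.044² = 0.001936.
With s = α+β, Var = μ(1−μ)/(s+1), so s+1 = (0.80×0.20)/0.001936 = 82.6446 and s = 81.6446.
α = μs = 65.316, β = (1−μ)s = 16.329.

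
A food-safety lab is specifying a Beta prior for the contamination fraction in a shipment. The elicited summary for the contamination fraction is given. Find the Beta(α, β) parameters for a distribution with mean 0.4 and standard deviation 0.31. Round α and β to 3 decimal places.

First σ² = 0.0961. Setting α = μn, β = (1−μ)n with n = α+β,
μ(1−μ)/(n+1) = 0.0961 ⇒ n+1 = 0.24/0.0961 = 2.4974 ⇒ n = 1.4974.
Hence α = 0.4×1.4974 = 0.599, β = 0.6×1.4974 = 0.898.

α = 0.599, β = 0.898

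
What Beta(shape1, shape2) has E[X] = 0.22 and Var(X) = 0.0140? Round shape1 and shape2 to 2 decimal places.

Write ν = shape1+shape2; then shape1 = μν and Var = μ(1−μ)/(ν+1).
ν = μ(1−μ)/Var − 1 = 0.1716/0.0140 − 1 = 11.2571.
shape1 = 0.22·11.2571 = 2.48, shape2 = 0.78·11.2571 = 8.78.

shape1 = 2.48, shape2 = 8.78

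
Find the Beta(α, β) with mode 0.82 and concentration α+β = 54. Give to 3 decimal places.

α = 43.640, β = 10.360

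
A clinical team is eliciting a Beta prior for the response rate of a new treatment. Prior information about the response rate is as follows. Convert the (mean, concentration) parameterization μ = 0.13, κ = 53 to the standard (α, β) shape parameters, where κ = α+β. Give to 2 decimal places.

α = μκ = 0.13×53 = 6.89 and β = (1−μ)κ = 0.87×53 = 46.11.

α = 6.89, β = 46.11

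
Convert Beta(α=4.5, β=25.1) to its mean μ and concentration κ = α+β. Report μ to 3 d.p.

μ = 0.152, κ = 29.6

κ = α+β = 4.5+25.1 = 29.6; μ = α/κ = 4.5/29.6 = 0.152.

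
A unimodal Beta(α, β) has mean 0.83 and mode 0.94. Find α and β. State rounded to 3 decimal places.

α = 6.640, β = 1.360

With s = α+β: μ = α/s and mode = (α−1)/(s−2). Eliminating α = μs,
μs − 1 = m(s−2) ⇒ s(μ−m) = 1−2m ⇒ s = -0.88/-0.11 = 8.0000.
So α = μs = 6.640, β = (1−μ)s = 1.360.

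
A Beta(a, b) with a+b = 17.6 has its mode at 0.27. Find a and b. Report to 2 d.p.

a = 5.21, b = 12.39

Since the density peak of Beta(a,b) is at (a−1)/(a+b−2),
a = 1 + 0.27(17.6−2) = 5.21 and b = 17.6 − 5.21 = 12.39.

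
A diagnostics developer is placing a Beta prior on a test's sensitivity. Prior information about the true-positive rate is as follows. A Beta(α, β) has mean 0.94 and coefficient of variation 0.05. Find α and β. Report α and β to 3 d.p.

α = 23.060, β = 1.472

Var = (CV·μ)² = (0.05×0.94)² = 0.002209.
α+β = μ(1−μ)/Var − 1 = 0.0564/0.002209 − 1 = 24.5319.
Thus α = 0.94·24.5319 = 23.060 and β = 0.06·24.5319 = 1.472.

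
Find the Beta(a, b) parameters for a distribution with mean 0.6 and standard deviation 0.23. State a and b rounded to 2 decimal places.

Variance = 0.23² = 0.0529. The moment-matching identity a+b = μ(1−μ)/Var − 1 gives
a+b = 0.24/0.0529 − 1 = 3.5369, so a = μ·3.5369 = 2.12 and b = (1−μ)·3.5369 = 1.41.

a = 2.12, b = 1.41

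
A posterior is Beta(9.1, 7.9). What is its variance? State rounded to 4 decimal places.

α+β = 17.0 and αβ = 71.89, so Var = αβ/[(α+β)²(α+β+1)] = 71.89/5202.000 = 0.0138.

0.0138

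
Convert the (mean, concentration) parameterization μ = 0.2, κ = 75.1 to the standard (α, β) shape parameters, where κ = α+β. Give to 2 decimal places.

α = 15.02, β = 60.08

α = μκ = 0.2×75.1 = 15.02 and β = (1−μ)κ = 0.8×75.1 = 60.08.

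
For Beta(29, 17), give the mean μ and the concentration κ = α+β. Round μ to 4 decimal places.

μ = 0.6304, κ = 46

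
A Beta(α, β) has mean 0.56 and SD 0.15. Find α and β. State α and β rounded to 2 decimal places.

α = 5.57, β = 4.38

First σ² = 0.0225. Setting α = μn, β = (1−μ)n with n = α+β,
μ(1−μ)/(n+1) = 0.0225 ⇒ n+1 = 0.2464/0.0225 = 10.9511 ⇒ n = 9.9511.
Hence α = 0.56×9.9511 = 5.57, β = 0.44×9.9511 = 4.38.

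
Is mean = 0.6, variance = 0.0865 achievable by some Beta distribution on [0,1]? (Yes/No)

The Beta variance bound is σ² < μ(1−μ).
Here μ(1−μ) = 0.6×0.4 = 0.24, and 0.0865 < 0.24.

Yes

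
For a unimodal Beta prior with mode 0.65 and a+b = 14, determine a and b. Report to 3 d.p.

For a,b>1 the mode is (a−1)/(a+b−2), so a = mode·(κ−2)+1 = 0.65×12+1 = 8.800.
And b = (1−mode)·(κ−2)+1 = 0.35×12+1 = 5.200.

a = 8.800, b = 5.200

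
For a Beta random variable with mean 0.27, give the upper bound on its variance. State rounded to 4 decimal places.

For fixed mean μ the Beta variance is μ(1−μ)/(α+β+1), increasing as α+β decreases.
Its least upper bound (not attained) is μ(1−μ) = 0.27·0.73 = 0.1971.

0.1971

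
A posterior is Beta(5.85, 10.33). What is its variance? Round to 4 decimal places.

α+β = 16.18 and αβ = 60.4305, so Var = αβ/[(α+β)²(α+β+1)] = 60.4305/4497.593432 = 0.0134.

0.0134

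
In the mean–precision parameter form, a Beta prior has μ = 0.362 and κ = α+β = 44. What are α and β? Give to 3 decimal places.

α = 15.928, β = 28.072

α = μκ = 0.362×44 = 15.928 and β = (1−μ)κ = 0.638×44 = 28.072.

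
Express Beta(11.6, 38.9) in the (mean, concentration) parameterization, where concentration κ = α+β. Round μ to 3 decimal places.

κ = α+β = 11.6+38.9 = 50.5; μ = α/κ = 11.6/50.5 = 0.230.

μ = 0.230, κ = 50.5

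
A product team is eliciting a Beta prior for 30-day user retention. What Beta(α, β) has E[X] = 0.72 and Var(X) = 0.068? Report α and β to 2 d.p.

α = 1.41, β = 0.55

Let s = α+β. The Beta variance is μ(1−μ)/(s+1).
So s+1 = μ(1−μ)/σ² = (0.72×0.28)/0.068 = 0.2016/0.068 = 2.9647, giving s = 1.9647.
Then α = μs = 0.72×1.9647 = 1.41 and β = (1−μ)s = 0.28×1.9647 = 0.55.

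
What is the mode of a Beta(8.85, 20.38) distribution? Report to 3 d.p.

0.288

With α,β > 1, mode = (α−1)/(α+β−2) = 7.85/27.23 = 0.288.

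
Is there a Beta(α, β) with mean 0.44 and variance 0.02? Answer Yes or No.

The Beta variance bound is σ² < μ(1−μ).
Here μ(1−μ) = 0.44×0.56 = 0.2464, and 0.02 < 0.2464.

Yes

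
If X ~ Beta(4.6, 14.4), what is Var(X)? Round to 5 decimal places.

μ = 4.6/19.0 = 0.242105; Var = μ(1−μ)/(α+β+1) = 0.1834903/20.0 = 0.00917.

0.00917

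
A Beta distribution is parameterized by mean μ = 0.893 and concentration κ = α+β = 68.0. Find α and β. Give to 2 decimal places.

α = 60.72, β = 7.28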